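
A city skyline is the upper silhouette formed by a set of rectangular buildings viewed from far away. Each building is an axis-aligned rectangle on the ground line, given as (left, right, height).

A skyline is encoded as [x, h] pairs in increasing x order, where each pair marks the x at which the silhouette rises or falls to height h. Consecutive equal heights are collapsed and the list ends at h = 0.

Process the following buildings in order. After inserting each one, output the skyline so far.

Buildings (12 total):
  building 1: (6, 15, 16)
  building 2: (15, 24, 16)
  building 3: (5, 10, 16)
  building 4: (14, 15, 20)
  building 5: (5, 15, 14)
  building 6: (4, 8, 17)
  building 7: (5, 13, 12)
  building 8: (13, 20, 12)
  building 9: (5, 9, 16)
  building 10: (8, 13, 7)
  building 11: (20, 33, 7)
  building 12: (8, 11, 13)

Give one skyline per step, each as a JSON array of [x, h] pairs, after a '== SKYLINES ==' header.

== SKYLINES ==
[[6,16],[15,0]]
[[6,16],[24,0]]
[[5,16],[24,0]]
[[5,16],[14,20],[15,16],[24,0]]
[[5,16],[14,20],[15,16],[24,0]]
[[4,17],[8,16],[14,20],[15,16],[24,0]]
[[4,17],[8,16],[14,20],[15,16],[24,0]]
[[4,17],[8,16],[14,20],[15,16],[24,0]]
[[4,17],[8,16],[14,20],[15,16],[24,0]]
[[4,17],[8,16],[14,20],[15,16],[24,0]]
[[4,17],[8,16],[14,20],[15,16],[24,7],[33,0]]
[[4,17],[8,16],[14,20],[15,16],[24,7],[33,0]]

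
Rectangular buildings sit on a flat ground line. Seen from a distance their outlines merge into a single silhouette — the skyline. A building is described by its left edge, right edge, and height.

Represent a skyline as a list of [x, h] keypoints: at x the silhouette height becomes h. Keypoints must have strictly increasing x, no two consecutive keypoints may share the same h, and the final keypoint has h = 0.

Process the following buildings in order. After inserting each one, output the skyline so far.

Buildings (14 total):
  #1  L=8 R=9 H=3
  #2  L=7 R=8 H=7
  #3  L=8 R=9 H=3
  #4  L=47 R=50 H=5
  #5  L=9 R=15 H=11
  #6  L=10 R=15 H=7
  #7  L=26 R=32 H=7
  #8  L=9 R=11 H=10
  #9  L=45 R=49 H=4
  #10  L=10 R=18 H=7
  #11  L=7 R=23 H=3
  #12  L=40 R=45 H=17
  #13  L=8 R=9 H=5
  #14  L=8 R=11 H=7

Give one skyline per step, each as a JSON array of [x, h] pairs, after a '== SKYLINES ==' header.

== SKYLINES ==
[[8,3],[9,0]]
[[7,7],[8,3],[9,0]]
[[7,7],[8,3],[9,0]]
[[7,7],[8,3],[9,0],[47,5],[50,0]]
[[7,7],[8,3],[9,11],[15,0],[47,5],[50,0]]
[[7,7],[8,3],[9,11],[15,0],[47,5],[50,0]]
[[7,7],[8,3],[9,11],[15,0],[26,7],[32,0],[47,5],[50,0]]
[[7,7],[8,3],[9,11],[15,0],[26,7],[32,0],[47,5],[50,0]]
[[7,7],[8,3],[9,11],[15,0],[26,7],[32,0],[45,4],[47,5],[50,0]]
[[7,7],[8,3],[9,11],[15,7],[18,0],[26,7],[32,0],[45,4],[47,5],[50,0]]
[[7,7],[8,3],[9,11],[15,7],[18,3],[23,0],[26,7],[32,0],[45,4],[47,5],[50,0]]
[[7,7],[8,3],[9,11],[15,7],[18,3],[23,0],[26,7],[32,0],[40,17],[45,4],[47,5],[50,0]]
[[7,7],[8,5],[9,11],[15,7],[18,3],[23,0],[26,7],[32,0],[40,17],[45,4],[47,5],[50,0]]
[[7,7],[9,11],[15,7],[18,3],[23,0],[26,7],[32,0],[40,17],[45,4],[47,5],[50,0]]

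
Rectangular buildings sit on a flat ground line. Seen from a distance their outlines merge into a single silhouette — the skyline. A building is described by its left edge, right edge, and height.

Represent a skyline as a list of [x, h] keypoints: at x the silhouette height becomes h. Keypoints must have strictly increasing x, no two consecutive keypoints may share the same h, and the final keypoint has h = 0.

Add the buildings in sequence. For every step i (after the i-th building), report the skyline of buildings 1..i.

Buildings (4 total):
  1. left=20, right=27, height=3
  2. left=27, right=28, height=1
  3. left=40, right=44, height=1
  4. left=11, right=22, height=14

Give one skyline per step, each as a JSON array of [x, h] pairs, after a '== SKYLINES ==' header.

== SKYLINES ==
[[20,3],[27,0]]
[[20,3],[27,1],[28,0]]
[[20,3],[27,1],[28,0],[40,1],[44,0]]
[[11,14],[22,3],[27,1],[28,0],[40,1],[44,0]]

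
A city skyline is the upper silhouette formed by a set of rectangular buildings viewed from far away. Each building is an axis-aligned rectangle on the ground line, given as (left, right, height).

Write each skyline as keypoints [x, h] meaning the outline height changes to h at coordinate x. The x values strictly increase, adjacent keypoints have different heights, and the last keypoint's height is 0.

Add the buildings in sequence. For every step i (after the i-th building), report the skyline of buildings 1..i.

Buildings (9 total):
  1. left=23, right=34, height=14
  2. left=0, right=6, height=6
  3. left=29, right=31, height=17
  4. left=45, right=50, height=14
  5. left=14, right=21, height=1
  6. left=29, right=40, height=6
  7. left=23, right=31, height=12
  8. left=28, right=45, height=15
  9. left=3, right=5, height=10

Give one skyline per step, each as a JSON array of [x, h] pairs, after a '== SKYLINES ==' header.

== SKYLINES ==
[[23,14],[34,0]]
[[0,6],[6,0],[23,14],[34,0]]
[[0,6],[6,0],[23,14],[29,17],[31,14],[34,0]]
[[0,6],[6,0],[23,14],[29,17],[31,14],[34,0],[45,14],[50,0]]
[[0,6],[6,0],[14,1],[21,0],[23,14],[29,17],[31,14],[34,0],[45,14],[50,0]]
[[0,6],[6,0],[14,1],[21,0],[23,14],[29,17],[31,14],[34,6],[40,0],[45,14],[50,0]]
[[0,6],[6,0],[14,1],[21,0],[23,14],[29,17],[31,14],[34,6],[40,0],[45,14],[50,0]]
[[0,6],[6,0],[14,1],[21,0],[23,14],[28,15],[29,17],[31,15],[45,14],[50,0]]
[[0,6],[3,10],[5,6],[6,0],[14,1],[21,0],[23,14],[28,15],[29,17],[31,15],[45,14],[50,0]]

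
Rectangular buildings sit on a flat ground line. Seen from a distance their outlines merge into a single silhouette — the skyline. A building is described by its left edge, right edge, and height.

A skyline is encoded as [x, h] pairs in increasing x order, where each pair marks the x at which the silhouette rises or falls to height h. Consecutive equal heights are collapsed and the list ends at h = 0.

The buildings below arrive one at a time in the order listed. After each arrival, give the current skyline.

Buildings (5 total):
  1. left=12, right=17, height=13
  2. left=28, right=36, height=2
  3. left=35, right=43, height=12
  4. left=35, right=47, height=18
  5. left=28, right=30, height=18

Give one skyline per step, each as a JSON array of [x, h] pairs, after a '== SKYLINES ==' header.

== SKYLINES ==
[[12,13],[17,0]]
[[12,13],[17,0],[28,2],[36,0]]
[[12,13],[17,0],[28,2],[35,12],[43,0]]
[[12,13],[17,0],[28,2],[35,18],[47,0]]
[[12,13],[17,0],[28,18],[30,2],[35,18],[47,0]]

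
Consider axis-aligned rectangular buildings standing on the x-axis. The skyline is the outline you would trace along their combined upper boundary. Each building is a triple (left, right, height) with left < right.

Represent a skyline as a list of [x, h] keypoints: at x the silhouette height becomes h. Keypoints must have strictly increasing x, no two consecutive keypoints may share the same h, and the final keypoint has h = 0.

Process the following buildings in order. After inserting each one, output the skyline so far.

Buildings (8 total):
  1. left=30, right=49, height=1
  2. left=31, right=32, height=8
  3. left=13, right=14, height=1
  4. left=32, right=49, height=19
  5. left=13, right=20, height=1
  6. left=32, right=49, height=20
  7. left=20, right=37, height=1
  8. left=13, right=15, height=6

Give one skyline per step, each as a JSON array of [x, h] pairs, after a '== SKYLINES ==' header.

== SKYLINES ==
[[30,1],[49,0]]
[[30,1],[31,8],[32,1],[49,0]]
[[13,1],[14,0],[30,1],[31,8],[32,1],[49,0]]
[[13,1],[14,0],[30,1],[31,8],[32,19],[49,0]]
[[13,1],[20,0],[30,1],[31,8],[32,19],[49,0]]
[[13,1],[20,0],[30,1],[31,8],[32,20],[49,0]]
[[13,1],[31,8],[32,20],[49,0]]
[[13,6],[15,1],[31,8],[32,20],[49,0]]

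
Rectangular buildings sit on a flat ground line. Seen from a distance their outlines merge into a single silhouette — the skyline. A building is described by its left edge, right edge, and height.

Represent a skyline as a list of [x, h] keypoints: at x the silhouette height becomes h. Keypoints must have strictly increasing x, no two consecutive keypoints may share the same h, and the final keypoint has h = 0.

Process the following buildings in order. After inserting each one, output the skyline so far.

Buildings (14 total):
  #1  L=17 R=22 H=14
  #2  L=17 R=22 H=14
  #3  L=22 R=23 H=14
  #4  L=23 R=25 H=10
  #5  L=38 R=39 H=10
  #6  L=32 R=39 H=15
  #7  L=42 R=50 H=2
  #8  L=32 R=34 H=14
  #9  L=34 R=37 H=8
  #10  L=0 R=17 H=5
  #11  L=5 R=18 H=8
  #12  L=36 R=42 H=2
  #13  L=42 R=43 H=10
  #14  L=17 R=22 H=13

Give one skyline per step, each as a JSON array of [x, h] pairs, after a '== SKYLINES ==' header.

== SKYLINES ==
[[17,14],[22,0]]
[[17,14],[22,0]]
[[17,14],[23,0]]
[[17,14],[23,10],[25,0]]
[[17,14],[23,10],[25,0],[38,10],[39,0]]
[[17,14],[23,10],[25,0],[32,15],[39,0]]
[[17,14],[23,10],[25,0],[32,15],[39,0],[42,2],[50,0]]
[[17,14],[23,10],[25,0],[32,15],[39,0],[42,2],[50,0]]
[[17,14],[23,10],[25,0],[32,15],[39,0],[42,2],[50,0]]
[[0,5],[17,14],[23,10],[25,0],[32,15],[39,0],[42,2],[50,0]]
[[0,5],[5,8],[17,14],[23,10],[25,0],[32,15],[39,0],[42,2],[50,0]]
[[0,5],[5,8],[17,14],[23,10],[25,0],[32,15],[39,2],[50,0]]
[[0,5],[5,8],[17,14],[23,10],[25,0],[32,15],[39,2],[42,10],[43,2],[50,0]]
[[0,5],[5,8],[17,14],[23,10],[25,0],[32,15],[39,2],[42,10],[43,2],[50,0]]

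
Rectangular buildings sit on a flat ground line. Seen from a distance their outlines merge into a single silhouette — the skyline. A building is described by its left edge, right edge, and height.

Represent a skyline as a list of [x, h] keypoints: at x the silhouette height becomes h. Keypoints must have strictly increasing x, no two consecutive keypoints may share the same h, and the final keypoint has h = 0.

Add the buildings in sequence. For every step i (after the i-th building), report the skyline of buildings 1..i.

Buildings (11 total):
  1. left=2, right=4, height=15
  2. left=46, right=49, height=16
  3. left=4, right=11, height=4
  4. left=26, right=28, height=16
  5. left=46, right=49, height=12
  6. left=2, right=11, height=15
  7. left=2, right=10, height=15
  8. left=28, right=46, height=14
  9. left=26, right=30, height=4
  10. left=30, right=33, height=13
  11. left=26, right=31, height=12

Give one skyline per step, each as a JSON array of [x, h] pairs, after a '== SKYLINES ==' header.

== SKYLINES ==
[[2,15],[4,0]]
[[2,15],[4,0],[46,16],[49,0]]
[[2,15],[4,4],[11,0],[46,16],[49,0]]
[[2,15],[4,4],[11,0],[26,16],[28,0],[46,16],[49,0]]
[[2,15],[4,4],[11,0],[26,16],[28,0],[46,16],[49,0]]
[[2,15],[11,0],[26,16],[28,0],[46,16],[49,0]]
[[2,15],[11,0],[26,16],[28,0],[46,16],[49,0]]
[[2,15],[11,0],[26,16],[28,14],[46,16],[49,0]]
[[2,15],[11,0],[26,16],[28,14],[46,16],[49,0]]
[[2,15],[11,0],[26,16],[28,14],[46,16],[49,0]]
[[2,15],[11,0],[26,16],[28,14],[46,16],[49,0]]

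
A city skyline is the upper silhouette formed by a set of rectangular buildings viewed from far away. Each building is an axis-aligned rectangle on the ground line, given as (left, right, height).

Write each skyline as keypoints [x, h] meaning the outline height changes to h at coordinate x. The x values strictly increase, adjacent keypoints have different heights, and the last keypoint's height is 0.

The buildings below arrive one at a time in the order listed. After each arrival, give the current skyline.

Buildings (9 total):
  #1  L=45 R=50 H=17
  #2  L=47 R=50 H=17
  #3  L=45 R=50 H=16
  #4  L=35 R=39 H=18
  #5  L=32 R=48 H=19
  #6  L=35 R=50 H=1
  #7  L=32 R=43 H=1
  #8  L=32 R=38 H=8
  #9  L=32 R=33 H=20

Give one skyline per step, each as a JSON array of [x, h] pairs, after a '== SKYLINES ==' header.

== SKYLINES ==
[[45,17],[50,0]]
[[45,17],[50,0]]
[[45,17],[50,0]]
[[35,18],[39,0],[45,17],[50,0]]
[[32,19],[48,17],[50,0]]
[[32,19],[48,17],[50,0]]
[[32,19],[48,17],[50,0]]
[[32,19],[48,17],[50,0]]
[[32,20],[33,19],[48,17],[50,0]]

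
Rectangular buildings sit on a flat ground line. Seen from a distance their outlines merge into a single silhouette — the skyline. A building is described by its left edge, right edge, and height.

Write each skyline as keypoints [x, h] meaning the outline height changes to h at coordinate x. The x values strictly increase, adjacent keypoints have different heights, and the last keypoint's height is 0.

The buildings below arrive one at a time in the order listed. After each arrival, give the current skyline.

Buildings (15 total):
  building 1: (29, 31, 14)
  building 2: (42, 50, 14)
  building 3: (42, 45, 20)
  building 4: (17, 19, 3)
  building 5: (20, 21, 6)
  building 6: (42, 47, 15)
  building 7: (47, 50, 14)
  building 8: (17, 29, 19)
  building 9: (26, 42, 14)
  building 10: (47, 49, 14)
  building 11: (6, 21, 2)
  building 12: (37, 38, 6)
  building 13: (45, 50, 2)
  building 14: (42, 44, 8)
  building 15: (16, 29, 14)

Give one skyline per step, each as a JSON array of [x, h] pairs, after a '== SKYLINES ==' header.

== SKYLINES ==
[[29,14],[31,0]]
[[29,14],[31,0],[42,14],[50,0]]
[[29,14],[31,0],[42,20],[45,14],[50,0]]
[[17,3],[19,0],[29,14],[31,0],[42,20],[45,14],[50,0]]
[[17,3],[19,0],[20,6],[21,0],[29,14],[31,0],[42,20],[45,14],[50,0]]
[[17,3],[19,0],[20,6],[21,0],[29,14],[31,0],[42,20],[45,15],[47,14],[50,0]]
[[17,3],[19,0],[20,6],[21,0],[29,14],[31,0],[42,20],[45,15],[47,14],[50,0]]
[[17,19],[29,14],[31,0],[42,20],[45,15],[47,14],[50,0]]
[[17,19],[29,14],[42,20],[45,15],[47,14],[50,0]]
[[17,19],[29,14],[42,20],[45,15],[47,14],[50,0]]
[[6,2],[17,19],[29,14],[42,20],[45,15],[47,14],[50,0]]
[[6,2],[17,19],[29,14],[42,20],[45,15],[47,14],[50,0]]
[[6,2],[17,19],[29,14],[42,20],[45,15],[47,14],[50,0]]
[[6,2],[17,19],[29,14],[42,20],[45,15],[47,14],[50,0]]
[[6,2],[16,14],[17,19],[29,14],[42,20],[45,15],[47,14],[50,0]]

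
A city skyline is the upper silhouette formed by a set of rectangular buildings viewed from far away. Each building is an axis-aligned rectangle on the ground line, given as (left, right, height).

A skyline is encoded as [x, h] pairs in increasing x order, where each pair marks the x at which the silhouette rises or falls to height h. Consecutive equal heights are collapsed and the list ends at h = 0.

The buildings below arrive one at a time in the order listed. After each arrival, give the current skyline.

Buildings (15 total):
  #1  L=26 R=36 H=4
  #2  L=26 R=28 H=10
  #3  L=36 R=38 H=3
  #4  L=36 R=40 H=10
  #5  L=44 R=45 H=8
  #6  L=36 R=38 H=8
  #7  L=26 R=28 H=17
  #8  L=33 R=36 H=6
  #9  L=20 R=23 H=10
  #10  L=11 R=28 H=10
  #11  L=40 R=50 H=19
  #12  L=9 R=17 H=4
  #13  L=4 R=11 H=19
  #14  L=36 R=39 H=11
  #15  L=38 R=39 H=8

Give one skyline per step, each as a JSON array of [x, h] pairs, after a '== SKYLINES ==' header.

== SKYLINES ==
[[26,4],[36,0]]
[[26,10],[28,4],[36,0]]
[[26,10],[28,4],[36,3],[38,0]]
[[26,10],[28,4],[36,10],[40,0]]
[[26,10],[28,4],[36,10],[40,0],[44,8],[45,0]]
[[26,10],[28,4],[36,10],[40,0],[44,8],[45,0]]
[[26,17],[28,4],[36,10],[40,0],[44,8],[45,0]]
[[26,17],[28,4],[33,6],[36,10],[40,0],[44,8],[45,0]]
[[20,10],[23,0],[26,17],[28,4],[33,6],[36,10],[40,0],[44,8],[45,0]]
[[11,10],[26,17],[28,4],[33,6],[36,10],[40,0],[44,8],[45,0]]
[[11,10],[26,17],[28,4],[33,6],[36,10],[40,19],[50,0]]
[[9,4],[11,10],[26,17],[28,4],[33,6],[36,10],[40,19],[50,0]]
[[4,19],[11,10],[26,17],[28,4],[33,6],[36,10],[40,19],[50,0]]
[[4,19],[11,10],[26,17],[28,4],[33,6],[36,11],[39,10],[40,19],[50,0]]
[[4,19],[11,10],[26,17],[28,4],[33,6],[36,11],[39,10],[40,19],[50,0]]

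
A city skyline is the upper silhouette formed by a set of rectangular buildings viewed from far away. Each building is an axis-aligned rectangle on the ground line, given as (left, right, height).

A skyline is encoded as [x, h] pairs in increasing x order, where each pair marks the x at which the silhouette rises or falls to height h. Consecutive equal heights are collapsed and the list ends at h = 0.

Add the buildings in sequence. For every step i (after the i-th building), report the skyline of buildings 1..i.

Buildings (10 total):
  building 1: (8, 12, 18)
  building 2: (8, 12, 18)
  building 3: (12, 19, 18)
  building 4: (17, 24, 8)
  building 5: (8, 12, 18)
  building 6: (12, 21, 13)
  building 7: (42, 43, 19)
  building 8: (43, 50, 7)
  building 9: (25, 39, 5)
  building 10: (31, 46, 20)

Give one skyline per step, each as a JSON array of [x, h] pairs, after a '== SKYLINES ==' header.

== SKYLINES ==
[[8,18],[12,0]]
[[8,18],[12,0]]
[[8,18],[19,0]]
[[8,18],[19,8],[24,0]]
[[8,18],[19,8],[24,0]]
[[8,18],[19,13],[21,8],[24,0]]
[[8,18],[19,13],[21,8],[24,0],[42,19],[43,0]]
[[8,18],[19,13],[21,8],[24,0],[42,19],[43,7],[50,0]]
[[8,18],[19,13],[21,8],[24,0],[25,5],[39,0],[42,19],[43,7],[50,0]]
[[8,18],[19,13],[21,8],[24,0],[25,5],[31,20],[46,7],[50,0]]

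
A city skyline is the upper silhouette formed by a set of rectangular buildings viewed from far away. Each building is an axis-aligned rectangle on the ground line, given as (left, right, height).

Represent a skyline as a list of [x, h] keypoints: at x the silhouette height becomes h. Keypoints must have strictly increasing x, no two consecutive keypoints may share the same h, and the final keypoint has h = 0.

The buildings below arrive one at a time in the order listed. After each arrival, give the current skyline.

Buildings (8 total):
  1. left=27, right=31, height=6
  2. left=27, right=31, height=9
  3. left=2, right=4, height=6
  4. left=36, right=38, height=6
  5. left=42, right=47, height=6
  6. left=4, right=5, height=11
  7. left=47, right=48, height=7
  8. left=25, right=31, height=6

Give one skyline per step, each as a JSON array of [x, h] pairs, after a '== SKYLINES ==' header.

== SKYLINES ==
[[27,6],[31,0]]
[[27,9],[31,0]]
[[2,6],[4,0],[27,9],[31,0]]
[[2,6],[4,0],[27,9],[31,0],[36,6],[38,0]]
[[2,6],[4,0],[27,9],[31,0],[36,6],[38,0],[42,6],[47,0]]
[[2,6],[4,11],[5,0],[27,9],[31,0],[36,6],[38,0],[42,6],[47,0]]
[[2,6],[4,11],[5,0],[27,9],[31,0],[36,6],[38,0],[42,6],[47,7],[48,0]]
[[2,6],[4,11],[5,0],[25,6],[27,9],[31,0],[36,6],[38,0],[42,6],[47,7],[48,0]]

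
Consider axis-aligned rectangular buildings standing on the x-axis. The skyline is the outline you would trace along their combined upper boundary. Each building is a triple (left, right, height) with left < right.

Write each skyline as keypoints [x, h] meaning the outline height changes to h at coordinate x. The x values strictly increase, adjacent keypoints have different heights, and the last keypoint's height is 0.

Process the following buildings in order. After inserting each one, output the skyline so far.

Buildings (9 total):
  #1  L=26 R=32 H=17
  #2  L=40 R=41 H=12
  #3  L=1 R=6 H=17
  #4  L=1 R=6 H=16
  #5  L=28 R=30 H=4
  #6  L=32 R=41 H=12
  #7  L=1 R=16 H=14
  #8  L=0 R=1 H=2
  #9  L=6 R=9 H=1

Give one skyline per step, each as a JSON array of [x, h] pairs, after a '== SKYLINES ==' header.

== SKYLINES ==
[[26,17],[32,0]]
[[26,17],[32,0],[40,12],[41,0]]
[[1,17],[6,0],[26,17],[32,0],[40,12],[41,0]]
[[1,17],[6,0],[26,17],[32,0],[40,12],[41,0]]
[[1,17],[6,0],[26,17],[32,0],[40,12],[41,0]]
[[1,17],[6,0],[26,17],[32,12],[41,0]]
[[1,17],[6,14],[16,0],[26,17],[32,12],[41,0]]
[[0,2],[1,17],[6,14],[16,0],[26,17],[32,12],[41,0]]
[[0,2],[1,17],[6,14],[16,0],[26,17],[32,12],[41,0]]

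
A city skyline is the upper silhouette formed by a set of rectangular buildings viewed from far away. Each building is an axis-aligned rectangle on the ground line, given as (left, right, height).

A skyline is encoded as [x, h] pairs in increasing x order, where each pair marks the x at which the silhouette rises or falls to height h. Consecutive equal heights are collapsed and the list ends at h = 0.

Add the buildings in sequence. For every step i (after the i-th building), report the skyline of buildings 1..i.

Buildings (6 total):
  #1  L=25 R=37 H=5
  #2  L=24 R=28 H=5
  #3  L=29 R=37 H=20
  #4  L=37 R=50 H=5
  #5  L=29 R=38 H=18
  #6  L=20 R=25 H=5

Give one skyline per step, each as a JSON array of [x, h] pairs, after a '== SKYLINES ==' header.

== SKYLINES ==
[[25,5],[37,0]]
[[24,5],[37,0]]
[[24,5],[29,20],[37,0]]
[[24,5],[29,20],[37,5],[50,0]]
[[24,5],[29,20],[37,18],[38,5],[50,0]]
[[20,5],[29,20],[37,18],[38,5],[50,0]]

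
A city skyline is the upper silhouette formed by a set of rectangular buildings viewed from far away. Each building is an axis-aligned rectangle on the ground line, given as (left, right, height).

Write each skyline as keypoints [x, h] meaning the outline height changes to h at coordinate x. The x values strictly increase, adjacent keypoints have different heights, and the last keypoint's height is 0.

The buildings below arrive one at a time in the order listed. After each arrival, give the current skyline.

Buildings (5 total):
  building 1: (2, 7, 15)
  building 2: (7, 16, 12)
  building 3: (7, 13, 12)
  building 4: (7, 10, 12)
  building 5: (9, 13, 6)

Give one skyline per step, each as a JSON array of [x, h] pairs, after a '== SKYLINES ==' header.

== SKYLINES ==
[[2,15],[7,0]]
[[2,15],[7,12],[16,0]]
[[2,15],[7,12],[16,0]]
[[2,15],[7,12],[16,0]]
[[2,15],[7,12],[16,0]]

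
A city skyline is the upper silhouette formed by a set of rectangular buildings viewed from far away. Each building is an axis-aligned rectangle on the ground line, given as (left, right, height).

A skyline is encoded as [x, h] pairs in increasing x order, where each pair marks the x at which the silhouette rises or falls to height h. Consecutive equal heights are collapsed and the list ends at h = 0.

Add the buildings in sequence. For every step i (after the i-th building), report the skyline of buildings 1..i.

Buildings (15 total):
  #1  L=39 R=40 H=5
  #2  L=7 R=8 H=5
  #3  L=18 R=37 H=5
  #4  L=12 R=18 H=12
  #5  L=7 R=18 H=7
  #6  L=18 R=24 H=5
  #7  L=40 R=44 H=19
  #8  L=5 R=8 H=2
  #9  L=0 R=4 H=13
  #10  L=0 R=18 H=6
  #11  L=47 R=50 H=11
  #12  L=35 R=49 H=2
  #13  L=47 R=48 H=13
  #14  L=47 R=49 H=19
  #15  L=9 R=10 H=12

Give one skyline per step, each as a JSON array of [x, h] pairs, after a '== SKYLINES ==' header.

== SKYLINES ==
[[39,5],[40,0]]
[[7,5],[8,0],[39,5],[40,0]]
[[7,5],[8,0],[18,5],[37,0],[39,5],[40,0]]
[[7,5],[8,0],[12,12],[18,5],[37,0],[39,5],[40,0]]
[[7,7],[12,12],[18,5],[37,0],[39,5],[40,0]]
[[7,7],[12,12],[18,5],[37,0],[39,5],[40,0]]
[[7,7],[12,12],[18,5],[37,0],[39,5],[40,19],[44,0]]
[[5,2],[7,7],[12,12],[18,5],[37,0],[39,5],[40,19],[44,0]]
[[0,13],[4,0],[5,2],[7,7],[12,12],[18,5],[37,0],[39,5],[40,19],[44,0]]
[[0,13],[4,6],[7,7],[12,12],[18,5],[37,0],[39,5],[40,19],[44,0]]
[[0,13],[4,6],[7,7],[12,12],[18,5],[37,0],[39,5],[40,19],[44,0],[47,11],[50,0]]
[[0,13],[4,6],[7,7],[12,12],[18,5],[37,2],[39,5],[40,19],[44,2],[47,11],[50,0]]
[[0,13],[4,6],[7,7],[12,12],[18,5],[37,2],[39,5],[40,19],[44,2],[47,13],[48,11],[50,0]]
[[0,13],[4,6],[7,7],[12,12],[18,5],[37,2],[39,5],[40,19],[44,2],[47,19],[49,11],[50,0]]
[[0,13],[4,6],[7,7],[9,12],[10,7],[12,12],[18,5],[37,2],[39,5],[40,19],[44,2],[47,19],[49,11],[50,0]]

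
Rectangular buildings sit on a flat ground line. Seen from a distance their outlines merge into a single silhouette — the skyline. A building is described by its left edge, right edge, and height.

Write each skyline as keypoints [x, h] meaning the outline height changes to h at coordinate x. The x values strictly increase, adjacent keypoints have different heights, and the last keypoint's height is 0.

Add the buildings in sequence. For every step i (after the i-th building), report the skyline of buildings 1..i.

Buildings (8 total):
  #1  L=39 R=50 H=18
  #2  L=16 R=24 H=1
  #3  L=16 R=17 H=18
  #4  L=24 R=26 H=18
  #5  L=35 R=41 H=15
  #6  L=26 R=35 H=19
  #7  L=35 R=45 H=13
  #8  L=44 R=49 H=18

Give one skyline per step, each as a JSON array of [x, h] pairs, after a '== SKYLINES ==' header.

== SKYLINES ==
[[39,18],[50,0]]
[[16,1],[24,0],[39,18],[50,0]]
[[16,18],[17,1],[24,0],[39,18],[50,0]]
[[16,18],[17,1],[24,18],[26,0],[39,18],[50,0]]
[[16,18],[17,1],[24,18],[26,0],[35,15],[39,18],[50,0]]
[[16,18],[17,1],[24,18],[26,19],[35,15],[39,18],[50,0]]
[[16,18],[17,1],[24,18],[26,19],[35,15],[39,18],[50,0]]
[[16,18],[17,1],[24,18],[26,19],[35,15],[39,18],[50,0]]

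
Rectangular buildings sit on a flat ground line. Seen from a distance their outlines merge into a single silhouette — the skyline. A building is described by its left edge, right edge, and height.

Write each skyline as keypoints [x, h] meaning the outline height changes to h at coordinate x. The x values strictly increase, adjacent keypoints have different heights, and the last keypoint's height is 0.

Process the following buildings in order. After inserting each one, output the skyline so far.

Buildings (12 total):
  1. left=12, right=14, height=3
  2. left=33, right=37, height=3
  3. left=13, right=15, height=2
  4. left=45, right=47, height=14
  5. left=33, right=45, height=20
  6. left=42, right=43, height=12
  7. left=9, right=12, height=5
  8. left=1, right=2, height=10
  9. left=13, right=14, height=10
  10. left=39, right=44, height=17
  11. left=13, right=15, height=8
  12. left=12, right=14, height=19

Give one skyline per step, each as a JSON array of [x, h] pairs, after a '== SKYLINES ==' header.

== SKYLINES ==
[[12,3],[14,0]]
[[12,3],[14,0],[33,3],[37,0]]
[[12,3],[14,2],[15,0],[33,3],[37,0]]
[[12,3],[14,2],[15,0],[33,3],[37,0],[45,14],[47,0]]
[[12,3],[14,2],[15,0],[33,20],[45,14],[47,0]]
[[12,3],[14,2],[15,0],[33,20],[45,14],[47,0]]
[[9,5],[12,3],[14,2],[15,0],[33,20],[45,14],[47,0]]
[[1,10],[2,0],[9,5],[12,3],[14,2],[15,0],[33,20],[45,14],[47,0]]
[[1,10],[2,0],[9,5],[12,3],[13,10],[14,2],[15,0],[33,20],[45,14],[47,0]]
[[1,10],[2,0],[9,5],[12,3],[13,10],[14,2],[15,0],[33,20],[45,14],[47,0]]
[[1,10],[2,0],[9,5],[12,3],[13,10],[14,8],[15,0],[33,20],[45,14],[47,0]]
[[1,10],[2,0],[9,5],[12,19],[14,8],[15,0],[33,20],[45,14],[47,0]]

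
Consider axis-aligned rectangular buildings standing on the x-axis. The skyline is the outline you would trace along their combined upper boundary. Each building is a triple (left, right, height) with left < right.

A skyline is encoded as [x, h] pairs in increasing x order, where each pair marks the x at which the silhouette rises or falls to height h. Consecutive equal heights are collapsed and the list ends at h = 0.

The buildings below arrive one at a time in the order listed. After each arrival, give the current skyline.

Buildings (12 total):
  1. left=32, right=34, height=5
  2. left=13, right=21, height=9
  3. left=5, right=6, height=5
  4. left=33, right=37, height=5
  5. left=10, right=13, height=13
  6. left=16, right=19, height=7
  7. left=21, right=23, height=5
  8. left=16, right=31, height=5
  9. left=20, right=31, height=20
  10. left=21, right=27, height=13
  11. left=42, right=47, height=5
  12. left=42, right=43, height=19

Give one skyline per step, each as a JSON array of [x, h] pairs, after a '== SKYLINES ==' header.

== SKYLINES ==
[[32,5],[34,0]]
[[13,9],[21,0],[32,5],[34,0]]
[[5,5],[6,0],[13,9],[21,0],[32,5],[34,0]]
[[5,5],[6,0],[13,9],[21,0],[32,5],[37,0]]
[[5,5],[6,0],[10,13],[13,9],[21,0],[32,5],[37,0]]
[[5,5],[6,0],[10,13],[13,9],[21,0],[32,5],[37,0]]
[[5,5],[6,0],[10,13],[13,9],[21,5],[23,0],[32,5],[37,0]]
[[5,5],[6,0],[10,13],[13,9],[21,5],[31,0],[32,5],[37,0]]
[[5,5],[6,0],[10,13],[13,9],[20,20],[31,0],[32,5],[37,0]]
[[5,5],[6,0],[10,13],[13,9],[20,20],[31,0],[32,5],[37,0]]
[[5,5],[6,0],[10,13],[13,9],[20,20],[31,0],[32,5],[37,0],[42,5],[47,0]]
[[5,5],[6,0],[10,13],[13,9],[20,20],[31,0],[32,5],[37,0],[42,19],[43,5],[47,0]]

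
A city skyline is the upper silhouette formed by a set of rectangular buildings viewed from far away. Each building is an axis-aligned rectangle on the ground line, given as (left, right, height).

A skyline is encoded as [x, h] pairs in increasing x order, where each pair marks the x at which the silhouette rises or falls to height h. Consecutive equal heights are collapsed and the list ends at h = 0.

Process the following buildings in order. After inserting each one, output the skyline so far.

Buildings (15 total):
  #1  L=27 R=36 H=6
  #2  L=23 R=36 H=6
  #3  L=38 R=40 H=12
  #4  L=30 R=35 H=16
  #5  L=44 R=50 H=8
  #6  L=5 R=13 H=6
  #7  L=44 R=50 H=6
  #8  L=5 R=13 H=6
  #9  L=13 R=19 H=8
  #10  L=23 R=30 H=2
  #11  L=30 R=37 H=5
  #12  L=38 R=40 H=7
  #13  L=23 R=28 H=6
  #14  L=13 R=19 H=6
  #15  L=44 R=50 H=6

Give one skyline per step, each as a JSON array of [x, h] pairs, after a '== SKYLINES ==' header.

== SKYLINES ==
[[27,6],[36,0]]
[[23,6],[36,0]]
[[23,6],[36,0],[38,12],[40,0]]
[[23,6],[30,16],[35,6],[36,0],[38,12],[40,0]]
[[23,6],[30,16],[35,6],[36,0],[38,12],[40,0],[44,8],[50,0]]
[[5,6],[13,0],[23,6],[30,16],[35,6],[36,0],[38,12],[40,0],[44,8],[50,0]]
[[5,6],[13,0],[23,6],[30,16],[35,6],[36,0],[38,12],[40,0],[44,8],[50,0]]
[[5,6],[13,0],[23,6],[30,16],[35,6],[36,0],[38,12],[40,0],[44,8],[50,0]]
[[5,6],[13,8],[19,0],[23,6],[30,16],[35,6],[36,0],[38,12],[40,0],[44,8],[50,0]]
[[5,6],[13,8],[19,0],[23,6],[30,16],[35,6],[36,0],[38,12],[40,0],[44,8],[50,0]]
[[5,6],[13,8],[19,0],[23,6],[30,16],[35,6],[36,5],[37,0],[38,12],[40,0],[44,8],[50,0]]
[[5,6],[13,8],[19,0],[23,6],[30,16],[35,6],[36,5],[37,0],[38,12],[40,0],[44,8],[50,0]]
[[5,6],[13,8],[19,0],[23,6],[30,16],[35,6],[36,5],[37,0],[38,12],[40,0],[44,8],[50,0]]
[[5,6],[13,8],[19,0],[23,6],[30,16],[35,6],[36,5],[37,0],[38,12],[40,0],[44,8],[50,0]]
[[5,6],[13,8],[19,0],[23,6],[30,16],[35,6],[36,5],[37,0],[38,12],[40,0],[44,8],[50,0]]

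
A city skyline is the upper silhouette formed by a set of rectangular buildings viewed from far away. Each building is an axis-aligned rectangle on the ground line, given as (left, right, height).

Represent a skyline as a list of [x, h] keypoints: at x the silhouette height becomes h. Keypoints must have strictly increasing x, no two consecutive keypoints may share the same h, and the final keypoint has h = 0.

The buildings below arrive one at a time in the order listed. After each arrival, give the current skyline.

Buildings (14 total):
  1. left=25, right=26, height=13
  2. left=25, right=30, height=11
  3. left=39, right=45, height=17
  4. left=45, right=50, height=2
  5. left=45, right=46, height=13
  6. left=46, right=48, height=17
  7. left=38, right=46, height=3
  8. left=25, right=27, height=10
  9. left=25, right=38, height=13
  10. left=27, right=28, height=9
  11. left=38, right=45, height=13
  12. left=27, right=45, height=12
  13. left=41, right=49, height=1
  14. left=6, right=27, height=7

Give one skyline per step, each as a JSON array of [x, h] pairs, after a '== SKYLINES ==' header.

== SKYLINES ==
[[25,13],[26,0]]
[[25,13],[26,11],[30,0]]
[[25,13],[26,11],[30,0],[39,17],[45,0]]
[[25,13],[26,11],[30,0],[39,17],[45,2],[50,0]]
[[25,13],[26,11],[30,0],[39,17],[45,13],[46,2],[50,0]]
[[25,13],[26,11],[30,0],[39,17],[45,13],[46,17],[48,2],[50,0]]
[[25,13],[26,11],[30,0],[38,3],[39,17],[45,13],[46,17],[48,2],[50,0]]
[[25,13],[26,11],[30,0],[38,3],[39,17],[45,13],[46,17],[48,2],[50,0]]
[[25,13],[38,3],[39,17],[45,13],[46,17],[48,2],[50,0]]
[[25,13],[38,3],[39,17],[45,13],[46,17],[48,2],[50,0]]
[[25,13],[39,17],[45,13],[46,17],[48,2],[50,0]]
[[25,13],[39,17],[45,13],[46,17],[48,2],[50,0]]
[[25,13],[39,17],[45,13],[46,17],[48,2],[50,0]]
[[6,7],[25,13],[39,17],[45,13],[46,17],[48,2],[50,0]]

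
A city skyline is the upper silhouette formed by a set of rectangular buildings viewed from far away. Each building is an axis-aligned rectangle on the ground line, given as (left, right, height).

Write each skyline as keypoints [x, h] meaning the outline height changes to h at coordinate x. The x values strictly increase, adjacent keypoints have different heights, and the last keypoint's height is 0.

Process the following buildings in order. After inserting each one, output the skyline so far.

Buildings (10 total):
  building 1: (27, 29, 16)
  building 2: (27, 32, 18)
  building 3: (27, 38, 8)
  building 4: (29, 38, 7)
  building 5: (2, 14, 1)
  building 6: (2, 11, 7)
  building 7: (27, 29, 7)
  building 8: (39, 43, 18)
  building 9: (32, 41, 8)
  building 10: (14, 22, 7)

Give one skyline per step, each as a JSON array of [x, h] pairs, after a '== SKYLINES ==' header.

== SKYLINES ==
[[27,16],[29,0]]
[[27,18],[32,0]]
[[27,18],[32,8],[38,0]]
[[27,18],[32,8],[38,0]]
[[2,1],[14,0],[27,18],[32,8],[38,0]]
[[2,7],[11,1],[14,0],[27,18],[32,8],[38,0]]
[[2,7],[11,1],[14,0],[27,18],[32,8],[38,0]]
[[2,7],[11,1],[14,0],[27,18],[32,8],[38,0],[39,18],[43,0]]
[[2,7],[11,1],[14,0],[27,18],[32,8],[39,18],[43,0]]
[[2,7],[11,1],[14,7],[22,0],[27,18],[32,8],[39,18],[43,0]]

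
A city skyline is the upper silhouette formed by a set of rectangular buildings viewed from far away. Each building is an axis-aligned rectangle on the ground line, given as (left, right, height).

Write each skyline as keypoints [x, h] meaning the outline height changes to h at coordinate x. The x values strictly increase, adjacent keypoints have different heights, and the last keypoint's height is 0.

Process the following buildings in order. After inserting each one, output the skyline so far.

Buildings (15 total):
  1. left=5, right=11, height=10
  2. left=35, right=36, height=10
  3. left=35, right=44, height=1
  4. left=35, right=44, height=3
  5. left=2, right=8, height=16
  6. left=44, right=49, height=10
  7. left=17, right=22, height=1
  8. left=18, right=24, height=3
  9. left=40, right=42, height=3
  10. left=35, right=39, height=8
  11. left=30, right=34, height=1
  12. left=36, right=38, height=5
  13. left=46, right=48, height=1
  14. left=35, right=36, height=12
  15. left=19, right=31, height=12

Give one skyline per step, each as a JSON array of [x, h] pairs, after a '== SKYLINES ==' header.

== SKYLINES ==
[[5,10],[11,0]]
[[5,10],[11,0],[35,10],[36,0]]
[[5,10],[11,0],[35,10],[36,1],[44,0]]
[[5,10],[11,0],[35,10],[36,3],[44,0]]
[[2,16],[8,10],[11,0],[35,10],[36,3],[44,0]]
[[2,16],[8,10],[11,0],[35,10],[36,3],[44,10],[49,0]]
[[2,16],[8,10],[11,0],[17,1],[22,0],[35,10],[36,3],[44,10],[49,0]]
[[2,16],[8,10],[11,0],[17,1],[18,3],[24,0],[35,10],[36,3],[44,10],[49,0]]
[[2,16],[8,10],[11,0],[17,1],[18,3],[24,0],[35,10],[36,3],[44,10],[49,0]]
[[2,16],[8,10],[11,0],[17,1],[18,3],[24,0],[35,10],[36,8],[39,3],[44,10],[49,0]]
[[2,16],[8,10],[11,0],[17,1],[18,3],[24,0],[30,1],[34,0],[35,10],[36,8],[39,3],[44,10],[49,0]]
[[2,16],[8,10],[11,0],[17,1],[18,3],[24,0],[30,1],[34,0],[35,10],[36,8],[39,3],[44,10],[49,0]]
[[2,16],[8,10],[11,0],[17,1],[18,3],[24,0],[30,1],[34,0],[35,10],[36,8],[39,3],[44,10],[49,0]]
[[2,16],[8,10],[11,0],[17,1],[18,3],[24,0],[30,1],[34,0],[35,12],[36,8],[39,3],[44,10],[49,0]]
[[2,16],[8,10],[11,0],[17,1],[18,3],[19,12],[31,1],[34,0],[35,12],[36,8],[39,3],[44,10],[49,0]]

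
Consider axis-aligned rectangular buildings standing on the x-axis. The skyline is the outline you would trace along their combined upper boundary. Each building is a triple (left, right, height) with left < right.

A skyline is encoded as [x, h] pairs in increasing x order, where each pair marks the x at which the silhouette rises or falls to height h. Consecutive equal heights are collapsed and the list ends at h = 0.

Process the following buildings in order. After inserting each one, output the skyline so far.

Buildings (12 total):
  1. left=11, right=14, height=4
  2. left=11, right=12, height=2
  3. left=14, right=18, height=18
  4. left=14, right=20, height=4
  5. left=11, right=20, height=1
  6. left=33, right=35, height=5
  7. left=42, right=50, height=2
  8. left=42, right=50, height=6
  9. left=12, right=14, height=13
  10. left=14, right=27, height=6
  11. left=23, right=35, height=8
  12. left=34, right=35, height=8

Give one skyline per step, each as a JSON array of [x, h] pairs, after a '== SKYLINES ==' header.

== SKYLINES ==
[[11,4],[14,0]]
[[11,4],[14,0]]
[[11,4],[14,18],[18,0]]
[[11,4],[14,18],[18,4],[20,0]]
[[11,4],[14,18],[18,4],[20,0]]
[[11,4],[14,18],[18,4],[20,0],[33,5],[35,0]]
[[11,4],[14,18],[18,4],[20,0],[33,5],[35,0],[42,2],[50,0]]
[[11,4],[14,18],[18,4],[20,0],[33,5],[35,0],[42,6],[50,0]]
[[11,4],[12,13],[14,18],[18,4],[20,0],[33,5],[35,0],[42,6],[50,0]]
[[11,4],[12,13],[14,18],[18,6],[27,0],[33,5],[35,0],[42,6],[50,0]]
[[11,4],[12,13],[14,18],[18,6],[23,8],[35,0],[42,6],[50,0]]
[[11,4],[12,13],[14,18],[18,6],[23,8],[35,0],[42,6],[50,0]]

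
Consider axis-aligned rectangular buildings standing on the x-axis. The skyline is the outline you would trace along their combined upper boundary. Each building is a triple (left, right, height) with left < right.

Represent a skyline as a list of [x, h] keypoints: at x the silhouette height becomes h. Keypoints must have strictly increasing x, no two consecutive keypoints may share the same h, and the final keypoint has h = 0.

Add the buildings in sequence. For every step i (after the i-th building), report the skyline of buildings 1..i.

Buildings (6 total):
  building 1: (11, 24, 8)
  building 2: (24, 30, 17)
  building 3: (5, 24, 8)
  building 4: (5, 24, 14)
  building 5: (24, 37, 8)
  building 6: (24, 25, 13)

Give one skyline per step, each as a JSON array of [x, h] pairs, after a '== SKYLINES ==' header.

== SKYLINES ==
[[11,8],[24,0]]
[[11,8],[24,17],[30,0]]
[[5,8],[24,17],[30,0]]
[[5,14],[24,17],[30,0]]
[[5,14],[24,17],[30,8],[37,0]]
[[5,14],[24,17],[30,8],[37,0]]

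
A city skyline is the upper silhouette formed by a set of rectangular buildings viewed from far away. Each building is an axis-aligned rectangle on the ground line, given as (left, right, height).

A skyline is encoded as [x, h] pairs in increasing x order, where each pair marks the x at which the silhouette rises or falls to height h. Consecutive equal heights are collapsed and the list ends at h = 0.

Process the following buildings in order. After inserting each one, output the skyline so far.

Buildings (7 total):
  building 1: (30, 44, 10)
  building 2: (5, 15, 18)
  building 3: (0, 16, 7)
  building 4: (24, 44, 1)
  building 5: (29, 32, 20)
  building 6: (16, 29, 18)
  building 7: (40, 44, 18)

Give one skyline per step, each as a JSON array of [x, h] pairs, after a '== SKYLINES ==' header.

== SKYLINES ==
[[30,10],[44,0]]
[[5,18],[15,0],[30,10],[44,0]]
[[0,7],[5,18],[15,7],[16,0],[30,10],[44,0]]
[[0,7],[5,18],[15,7],[16,0],[24,1],[30,10],[44,0]]
[[0,7],[5,18],[15,7],[16,0],[24,1],[29,20],[32,10],[44,0]]
[[0,7],[5,18],[15,7],[16,18],[29,20],[32,10],[44,0]]
[[0,7],[5,18],[15,7],[16,18],[29,20],[32,10],[40,18],[44,0]]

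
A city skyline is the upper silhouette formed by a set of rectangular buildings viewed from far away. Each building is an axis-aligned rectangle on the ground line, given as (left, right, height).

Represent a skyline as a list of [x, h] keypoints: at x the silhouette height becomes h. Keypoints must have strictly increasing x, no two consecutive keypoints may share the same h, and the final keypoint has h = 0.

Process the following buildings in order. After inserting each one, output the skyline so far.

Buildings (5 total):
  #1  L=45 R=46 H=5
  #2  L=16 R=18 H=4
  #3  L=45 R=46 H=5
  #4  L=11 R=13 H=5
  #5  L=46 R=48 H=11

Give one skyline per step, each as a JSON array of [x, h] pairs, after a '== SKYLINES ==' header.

== SKYLINES ==
[[45,5],[46,0]]
[[16,4],[18,0],[45,5],[46,0]]
[[16,4],[18,0],[45,5],[46,0]]
[[11,5],[13,0],[16,4],[18,0],[45,5],[46,0]]
[[11,5],[13,0],[16,4],[18,0],[45,5],[46,11],[48,0]]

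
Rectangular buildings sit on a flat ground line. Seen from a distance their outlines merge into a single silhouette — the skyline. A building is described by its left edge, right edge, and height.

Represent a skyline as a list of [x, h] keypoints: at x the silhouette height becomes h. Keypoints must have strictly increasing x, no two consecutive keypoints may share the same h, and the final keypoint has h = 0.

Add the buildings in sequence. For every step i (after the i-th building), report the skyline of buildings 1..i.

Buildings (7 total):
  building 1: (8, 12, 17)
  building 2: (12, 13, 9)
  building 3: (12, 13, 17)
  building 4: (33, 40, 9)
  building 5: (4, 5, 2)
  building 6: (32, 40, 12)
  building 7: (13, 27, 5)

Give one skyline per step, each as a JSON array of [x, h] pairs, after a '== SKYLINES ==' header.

== SKYLINES ==
[[8,17],[12,0]]
[[8,17],[12,9],[13,0]]
[[8,17],[13,0]]
[[8,17],[13,0],[33,9],[40,0]]
[[4,2],[5,0],[8,17],[13,0],[33,9],[40,0]]
[[4,2],[5,0],[8,17],[13,0],[32,12],[40,0]]
[[4,2],[5,0],[8,17],[13,5],[27,0],[32,12],[40,0]]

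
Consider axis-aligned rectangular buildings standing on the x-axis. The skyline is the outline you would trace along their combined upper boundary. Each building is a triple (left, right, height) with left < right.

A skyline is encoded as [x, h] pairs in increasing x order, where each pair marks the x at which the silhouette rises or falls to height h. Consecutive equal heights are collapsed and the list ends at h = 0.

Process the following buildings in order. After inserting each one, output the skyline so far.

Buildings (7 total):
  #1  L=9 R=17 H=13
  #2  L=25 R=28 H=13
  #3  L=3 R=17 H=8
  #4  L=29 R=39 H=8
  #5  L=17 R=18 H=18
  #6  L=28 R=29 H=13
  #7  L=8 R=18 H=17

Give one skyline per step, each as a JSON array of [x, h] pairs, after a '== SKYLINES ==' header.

== SKYLINES ==
[[9,13],[17,0]]
[[9,13],[17,0],[25,13],[28,0]]
[[3,8],[9,13],[17,0],[25,13],[28,0]]
[[3,8],[9,13],[17,0],[25,13],[28,0],[29,8],[39,0]]
[[3,8],[9,13],[17,18],[18,0],[25,13],[28,0],[29,8],[39,0]]
[[3,8],[9,13],[17,18],[18,0],[25,13],[29,8],[39,0]]
[[3,8],[8,17],[17,18],[18,0],[25,13],[29,8],[39,0]]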